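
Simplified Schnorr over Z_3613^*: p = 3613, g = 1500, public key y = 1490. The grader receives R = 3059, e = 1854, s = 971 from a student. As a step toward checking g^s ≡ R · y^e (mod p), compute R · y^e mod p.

1657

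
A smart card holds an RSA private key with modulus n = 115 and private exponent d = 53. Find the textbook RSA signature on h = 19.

h^2 ≡ 19^2 = 361 ≡ 16
h^4 ≡ 16^2 = 256 ≡ 26
h^8 ≡ 26^2 = 676 ≡ 101
h^16 ≡ 101^2 = 10201 ≡ 81
h^32 ≡ 81^2 = 6561 ≡ 6
53 = 32 + 16 + 4 + 1, so h^53 ≡ 6·81·26·19 ≡ 79 (mod 115)

79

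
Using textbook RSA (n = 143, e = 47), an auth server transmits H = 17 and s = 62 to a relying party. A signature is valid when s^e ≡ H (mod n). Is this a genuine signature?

s^47 mod 143 = 17
s^47 mod 143 = 17 matches H.

genuine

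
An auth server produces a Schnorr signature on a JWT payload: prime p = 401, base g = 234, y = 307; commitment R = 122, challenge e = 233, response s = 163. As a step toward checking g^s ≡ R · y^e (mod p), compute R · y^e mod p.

307^2 = 94249 ≡ 14
307^4 ≡ 14^2 = 196
307^8 ≡ 196^2 = 38416 ≡ 321
307^16 ≡ 321^2 = 103041 ≡ 385
307^32 ≡ 385^2 = 148225 ≡ 256
307^64 ≡ 256^2 = 65536 ≡ 173
307^128 ≡ 173^2 = 29929 ≡ 255
233 = 128 + 64 + 32 + 8 + 1, so 307^233 ≡ 255·173·256·321·307 ≡ 397 (mod 401)
R · y^e ≡ 122·397 = 48434 ≡ 314 (mod 401)

314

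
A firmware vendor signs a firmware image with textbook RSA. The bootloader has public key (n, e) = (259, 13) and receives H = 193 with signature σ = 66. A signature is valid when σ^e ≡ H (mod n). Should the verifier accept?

σ^2 ≡ 66^2 = 4356 ≡ 212
σ^4 ≡ 212^2 = 44944 ≡ 137
σ^8 ≡ 137^2 = 18769 ≡ 121
13 = 8 + 4 + 1, so σ^13 ≡ 121·137·66 ≡ 66 (mod 259)
σ^13 mod 259 = 66, but H = 193.

reject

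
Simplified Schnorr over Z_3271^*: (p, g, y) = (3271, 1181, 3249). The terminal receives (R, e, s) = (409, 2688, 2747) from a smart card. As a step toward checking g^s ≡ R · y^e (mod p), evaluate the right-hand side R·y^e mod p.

3249^2 = 10556001 ≡ 484
3249^4 ≡ 484^2 = 234256 ≡ 2015
3249^8 ≡ 2015^2 = 4060225 ≡ 914
3249^16 ≡ 914^2 = 835396 ≡ 1291
3249^32 ≡ 1291^2 = 1666681 ≡ 1742
3249^64 ≡ 1742^2 = 3034564 ≡ 2347
3249^128 ≡ 2347^2 = 5508409 ≡ 45
3249^256 ≡ 45^2 = 2025
3249^512 ≡ 2025^2 = 4100625 ≡ 2062
3249^1024 ≡ 2062^2 = 4251844 ≡ 2815
3249^2048 ≡ 2815^2 = 7924225 ≡ 1863
2688 = 2048 + 512 + 128, so 3249^2688 ≡ 1863·2062·45 ≡ 1962 (mod 3271)
R · y^e ≡ 409·1962 = 802458 ≡ 1063 (mod 3271)

1063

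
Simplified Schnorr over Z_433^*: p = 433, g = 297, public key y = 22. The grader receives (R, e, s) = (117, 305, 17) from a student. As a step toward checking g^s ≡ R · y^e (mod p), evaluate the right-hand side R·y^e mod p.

187

22^2 = 484 ≡ 51
22^4 ≡ 51^2 = 2601 ≡ 3
22^8 ≡ 3^2 = 9
22^16 ≡ 9^2 = 81
22^32 ≡ 81^2 = 6561 ≡ 66
22^64 ≡ 66^2 = 4356 ≡ 26
22^128 ≡ 26^2 = 676 ≡ 243
22^256 ≡ 243^2 = 59049 ≡ 161
305 = 256 + 32 + 16 + 1, so 22^305 ≡ 161·66·81·22 ≡ 9 (mod 433)
R · y^e ≡ 117·9 = 1053 ≡ 187 (mod 433)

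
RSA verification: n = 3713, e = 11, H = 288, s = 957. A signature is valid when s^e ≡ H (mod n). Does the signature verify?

verifies

Squares mod 3713: s^1≡957, s^2≡2451, s^4≡3480, s^8≡2307
11 = 8 + 2 + 1, so s^11 ≡ 2307·2451·957 ≡ 288 (mod 3713)
288 = H, so the signature checks out.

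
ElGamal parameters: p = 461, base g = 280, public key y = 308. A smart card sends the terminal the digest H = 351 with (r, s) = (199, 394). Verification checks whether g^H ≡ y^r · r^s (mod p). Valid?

yes

Left side g^H mod p:
Squares mod 461: 280^1≡280, 280^2≡30, 280^4≡439, 280^8≡23, 280^16≡68, 280^32≡14, 280^64≡196, 280^128≡153, 280^256≡359
351 = 256 + 64 + 16 + 8 + 4 + 2 + 1, so 280^351 ≡ 359·196·68·23·439·30·280 ≡ 199 (mod 461)
Right side y^r · r^s mod p:
Squares mod 461: 308^1≡308, 308^2≡359, 308^4≡262, 308^8≡416, 308^16≡181, 308^32≡30, 308^64≡439, 308^128≡23
199 = 128 + 64 + 4 + 2 + 1, so 308^199 ≡ 23·439·262·359·308 ≡ 41 (mod 461)
Squares mod 461: 199^1≡199, 199^2≡416, 199^4≡181, 199^8≡30, 199^16≡439, 199^32≡23, 199^64≡68, 199^128≡14, 199^256≡196
394 = 256 + 128 + 8 + 2, so 199^394 ≡ 196·14·30·416 ≡ 196 (mod 461)
41·196 = 8036 ≡ 199 (mod 461)
199 ≡ 199 (mod 461), so the signature is genuine.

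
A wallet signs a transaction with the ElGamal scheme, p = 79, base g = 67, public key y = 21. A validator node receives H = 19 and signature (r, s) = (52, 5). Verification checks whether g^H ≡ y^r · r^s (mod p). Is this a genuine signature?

genuine

Left side g^H mod p:
67^2 = 4489 ≡ 65
67^4 ≡ 65^2 = 4225 ≡ 38
67^8 ≡ 38^2 = 1444 ≡ 22
67^16 ≡ 22^2 = 484 ≡ 10
19 = 16 + 2 + 1, so 67^19 ≡ 10·65·67 ≡ 21 (mod 79)
Right side y^r · r^s mod p:
21^2 = 441 ≡ 46
21^4 ≡ 46^2 = 2116 ≡ 62
21^8 ≡ 62^2 = 3844 ≡ 52
21^16 ≡ 52^2 = 2704 ≡ 18
21^32 ≡ 18^2 = 324 ≡ 8
52 = 32 + 16 + 4, so 21^52 ≡ 8·18·62 ≡ 1 (mod 79)
52^2 = 2704 ≡ 18
52^4 ≡ 18^2 = 324 ≡ 8
5 = 4 + 1, so 52^5 ≡ 8·52 ≡ 21 (mod 79)
1·21 = 21 ≡ 21 (mod 79)
21 ≡ 21 (mod 79), so the signature is genuine.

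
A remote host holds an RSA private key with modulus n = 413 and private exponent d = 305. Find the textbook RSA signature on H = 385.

392

H^2 ≡ 385^2 = 148225 ≡ 371
H^4 ≡ 371^2 = 137641 ≡ 112
H^8 ≡ 112^2 = 12544 ≡ 154
H^16 ≡ 154^2 = 23716 ≡ 175
H^32 ≡ 175^2 = 30625 ≡ 63
H^64 ≡ 63^2 = 3969 ≡ 252
H^128 ≡ 252^2 = 63504 ≡ 315
H^256 ≡ 315^2 = 99225 ≡ 105
305 = 256 + 32 + 16 + 1, so H^305 ≡ 105·63·175·385 ≡ 392 (mod 413)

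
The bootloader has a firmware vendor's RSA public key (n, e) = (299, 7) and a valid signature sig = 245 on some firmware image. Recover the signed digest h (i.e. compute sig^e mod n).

Squares mod 299: sig^1≡245, sig^2≡225, sig^4≡94
7 = 4 + 2 + 1, so sig^7 ≡ 94·225·245 ≡ 80 (mod 299)

80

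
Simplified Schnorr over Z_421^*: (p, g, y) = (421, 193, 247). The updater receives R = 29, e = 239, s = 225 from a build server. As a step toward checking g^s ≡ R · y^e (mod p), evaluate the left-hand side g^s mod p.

6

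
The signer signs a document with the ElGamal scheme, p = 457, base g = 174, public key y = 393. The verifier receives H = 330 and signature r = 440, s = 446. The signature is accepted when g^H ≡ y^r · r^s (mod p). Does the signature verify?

verifies

Left side g^H mod p:
174^2 = 30276 ≡ 114
174^4 ≡ 114^2 = 12996 ≡ 200
174^8 ≡ 200^2 = 40000 ≡ 241
174^16 ≡ 241^2 = 58081 ≡ 42
174^32 ≡ 42^2 = 1764 ≡ 393
174^64 ≡ 393^2 = 154449 ≡ 440
174^128 ≡ 440^2 = 193600 ≡ 289
174^256 ≡ 289^2 = 83521 ≡ 347
330 = 256 + 64 + 8 + 2, so 174^330 ≡ 347·440·241·114 ≡ 440 (mod 457)
Right side y^r · r^s mod p:
393^2 = 154449 ≡ 440
393^4 ≡ 440^2 = 193600 ≡ 289
393^8 ≡ 289^2 = 83521 ≡ 347
393^16 ≡ 347^2 = 120409 ≡ 218
393^32 ≡ 218^2 = 47524 ≡ 453
393^64 ≡ 453^2 = 205209 ≡ 16
393^128 ≡ 16^2 = 256
393^256 ≡ 256^2 = 65536 ≡ 185
440 = 256 + 128 + 32 + 16 + 8, so 393^440 ≡ 185·256·453·218·347 ≡ 174 (mod 457)
440^2 = 193600 ≡ 289
440^4 ≡ 289^2 = 83521 ≡ 347
440^8 ≡ 347^2 = 120409 ≡ 218
440^16 ≡ 218^2 = 47524 ≡ 453
440^32 ≡ 453^2 = 205209 ≡ 16
440^64 ≡ 16^2 = 256
440^128 ≡ 256^2 = 65536 ≡ 185
440^256 ≡ 185^2 = 34225 ≡ 407
446 = 256 + 128 + 32 + 16 + 8 + 4 + 2, so 440^446 ≡ 407·185·16·453·218·347·289 ≡ 407 (mod 457)
174·407 = 70818 ≡ 440 (mod 457)
440 ≡ 440 (mod 457), so the signature is genuine.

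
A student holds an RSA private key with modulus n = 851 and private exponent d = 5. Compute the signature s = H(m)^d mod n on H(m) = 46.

552

(H(m))^2 ≡ 46^2 = 2116 ≡ 414
(H(m))^4 ≡ 414^2 = 171396 ≡ 345
5 = 4 + 1, so (H(m))^5 ≡ 345·46 ≡ 552 (mod 851)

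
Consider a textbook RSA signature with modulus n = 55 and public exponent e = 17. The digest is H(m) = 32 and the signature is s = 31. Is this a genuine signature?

s^2 ≡ 31^2 = 961 ≡ 26
s^4 ≡ 26^2 = 676 ≡ 16
s^8 ≡ 16^2 = 256 ≡ 36
s^16 ≡ 36^2 = 1296 ≡ 31
17 = 16 + 1, so s^17 ≡ 31·31 ≡ 26 (mod 55)
26 ≠ 32, so verification fails.

forged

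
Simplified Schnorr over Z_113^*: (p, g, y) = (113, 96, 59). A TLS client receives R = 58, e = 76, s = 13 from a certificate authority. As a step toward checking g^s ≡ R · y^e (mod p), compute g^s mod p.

96^13 mod 113 = 21

21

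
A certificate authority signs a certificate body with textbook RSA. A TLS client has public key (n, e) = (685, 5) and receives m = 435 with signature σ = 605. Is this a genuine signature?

σ^2 ≡ 605^2 = 366025 ≡ 235
σ^4 ≡ 235^2 = 55225 ≡ 425
5 = 4 + 1, so σ^5 ≡ 425·605 ≡ 250 (mod 685)
250 ≠ 435, so verification fails.

forged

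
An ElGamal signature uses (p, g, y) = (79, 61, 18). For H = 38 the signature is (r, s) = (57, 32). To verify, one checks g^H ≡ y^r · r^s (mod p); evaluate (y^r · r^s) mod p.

22

18^2 = 324 ≡ 8
18^4 ≡ 8^2 = 64
18^8 ≡ 64^2 = 4096 ≡ 67
18^16 ≡ 67^2 = 4489 ≡ 65
18^32 ≡ 65^2 = 4225 ≡ 38
57 = 32 + 16 + 8 + 1, so 18^57 ≡ 38·65·67·18 ≡ 46 (mod 79)
57^2 = 3249 ≡ 10
57^4 ≡ 10^2 = 100 ≡ 21
57^8 ≡ 21^2 = 441 ≡ 46
57^16 ≡ 46^2 = 2116 ≡ 62
57^32 ≡ 62^2 = 3844 ≡ 52
y^r · r^s ≡ 46·52 = 2392 ≡ 22 (mod 79)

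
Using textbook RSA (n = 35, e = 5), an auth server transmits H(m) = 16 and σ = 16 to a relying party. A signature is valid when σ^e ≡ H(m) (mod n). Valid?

no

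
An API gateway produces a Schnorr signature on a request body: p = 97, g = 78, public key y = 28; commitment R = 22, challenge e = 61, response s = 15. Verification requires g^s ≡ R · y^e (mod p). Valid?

yes

g^s mod p:
78^15 mod 97 = 46
R · y^e mod p:
28^61 mod 97 = 55
22·55 = 1210 ≡ 46 (mod 97)
46 ≡ 46 (mod 97); signature holds.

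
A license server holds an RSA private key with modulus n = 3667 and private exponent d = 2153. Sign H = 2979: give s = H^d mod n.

H^2 ≡ 2979^2 = 8874441 ≡ 301
H^4 ≡ 301^2 = 90601 ≡ 2593
H^8 ≡ 2593^2 = 6723649 ≡ 2038
H^16 ≡ 2038^2 = 4153444 ≡ 2400
H^32 ≡ 2400^2 = 5760000 ≡ 2810
H^64 ≡ 2810^2 = 7896100 ≡ 1049
H^128 ≡ 1049^2 = 1100401 ≡ 301
H^256 ≡ 301^2 = 90601 ≡ 2593
H^512 ≡ 2593^2 = 6723649 ≡ 2038
H^1024 ≡ 2038^2 = 4153444 ≡ 2400
H^2048 ≡ 2400^2 = 5760000 ≡ 2810
2153 = 2048 + 64 + 32 + 8 + 1, so H^2153 ≡ 2810·1049·2810·2038·2979 ≡ 687 (mod 3667)

687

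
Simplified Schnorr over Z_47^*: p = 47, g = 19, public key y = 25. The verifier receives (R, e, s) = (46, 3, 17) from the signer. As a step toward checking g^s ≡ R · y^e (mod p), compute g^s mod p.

Squares mod 47: 19^1≡19, 19^2≡32, 19^4≡37, 19^8≡6, 19^16≡36
17 = 16 + 1, so 19^17 ≡ 36·19 ≡ 26 (mod 47)

26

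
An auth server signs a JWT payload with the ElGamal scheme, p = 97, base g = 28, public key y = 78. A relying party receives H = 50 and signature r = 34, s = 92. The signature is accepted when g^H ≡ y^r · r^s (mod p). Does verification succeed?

passes

Left side g^H mod p:
28^50 mod 97 = 89
Right side y^r · r^s mod p:
78^34 mod 97 = 70
34^92 mod 97 = 47
70·47 = 3290 ≡ 89 (mod 97)
89 ≡ 89 (mod 97), so the signature is genuine.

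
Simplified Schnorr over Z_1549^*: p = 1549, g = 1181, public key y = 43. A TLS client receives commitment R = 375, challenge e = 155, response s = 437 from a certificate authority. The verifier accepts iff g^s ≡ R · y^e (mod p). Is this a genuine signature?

forged

g^s mod p:
1181^437 mod 1549 = 401
R · y^e mod p:
43^155 mod 1549 = 298
375·298 = 111750 ≡ 222 (mod 1549)
401 ≠ 222; the check fails.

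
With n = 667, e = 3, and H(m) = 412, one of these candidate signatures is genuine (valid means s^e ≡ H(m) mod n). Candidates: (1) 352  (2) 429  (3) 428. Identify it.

1

Candidate 1: Squares mod 667: 352^1≡352, 352^2≡509; 3 = 2 + 1, so 352^3 ≡ 509·352 ≡ 412 (mod 667)
  → matches H(m) = 412
Candidate 2: Squares mod 667: 429^1≡429, 429^2≡616; 3 = 2 + 1, so 429^3 ≡ 616·429 ≡ 132 (mod 667)
Candidate 3: Squares mod 667: 428^1≡428, 428^2≡426; 3 = 2 + 1, so 428^3 ≡ 426·428 ≡ 237 (mod 667)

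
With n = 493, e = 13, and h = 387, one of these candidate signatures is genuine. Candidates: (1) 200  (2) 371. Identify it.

Candidate 1: 200^2 = 40000 ≡ 67; 200^4 ≡ 67^2 = 4489 ≡ 52; 200^8 ≡ 52^2 = 2704 ≡ 239; 13 = 8 + 4 + 1, so 200^13 ≡ 239·52·200 ≡ 387 (mod 493)
  → matches h = 387
Candidate 2: 371^2 = 137641 ≡ 94; 371^4 ≡ 94^2 = 8836 ≡ 455; 371^8 ≡ 455^2 = 207025 ≡ 458; 13 = 8 + 4 + 1, so 371^13 ≡ 458·455·371 ≡ 430 (mod 493)

1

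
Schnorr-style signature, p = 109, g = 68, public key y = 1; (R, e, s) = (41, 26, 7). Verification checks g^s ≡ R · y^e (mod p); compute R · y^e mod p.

41

Squares mod 109: 1^1≡1, 1^2≡1, 1^4≡1, 1^8≡1, 1^16≡1
26 = 16 + 8 + 2, so 1^26 ≡ 1·1·1 ≡ 1 (mod 109)
R · y^e ≡ 41·1 = 41 ≡ 41 (mod 109)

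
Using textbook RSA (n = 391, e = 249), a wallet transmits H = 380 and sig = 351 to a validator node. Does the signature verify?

does not verify

sig^249 mod 391 = 210
210 ≠ 380, so verification fails.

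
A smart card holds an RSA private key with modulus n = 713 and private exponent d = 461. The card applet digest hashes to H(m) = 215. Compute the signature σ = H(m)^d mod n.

(H(m))^2 ≡ 215^2 = 46225 ≡ 593
(H(m))^4 ≡ 593^2 = 351649 ≡ 140
(H(m))^8 ≡ 140^2 = 19600 ≡ 349
(H(m))^16 ≡ 349^2 = 121801 ≡ 591
(H(m))^32 ≡ 591^2 = 349281 ≡ 624
(H(m))^64 ≡ 624^2 = 389376 ≡ 78
(H(m))^128 ≡ 78^2 = 6084 ≡ 380
(H(m))^256 ≡ 380^2 = 144400 ≡ 374
461 = 256 + 128 + 64 + 8 + 4 + 1, so (H(m))^461 ≡ 374·380·78·349·140·215 ≡ 463 (mod 713)

463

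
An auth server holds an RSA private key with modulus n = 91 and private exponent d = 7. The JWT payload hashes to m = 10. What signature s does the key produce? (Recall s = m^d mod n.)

m^2 ≡ 10^2 = 100 ≡ 9
m^4 ≡ 9^2 = 81
7 = 4 + 2 + 1, so m^7 ≡ 81·9·10 ≡ 10 (mod 91)

10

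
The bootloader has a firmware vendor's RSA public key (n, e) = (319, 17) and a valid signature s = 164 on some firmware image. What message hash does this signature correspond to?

Squares mod 319: s^1≡164, s^2≡100, s^4≡111, s^8≡199, s^16≡45
17 = 16 + 1, so s^17 ≡ 45·164 ≡ 43 (mod 319)

43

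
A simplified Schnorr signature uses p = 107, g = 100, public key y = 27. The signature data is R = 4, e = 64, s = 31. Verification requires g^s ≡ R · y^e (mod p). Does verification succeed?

g^s mod p:
Squares mod 107: 100^1≡100, 100^2≡49, 100^4≡47, 100^8≡69, 100^16≡53
31 = 16 + 8 + 4 + 2 + 1, so 100^31 ≡ 53·69·47·49·100 ≡ 42 (mod 107)
R · y^e mod p:
Squares mod 107: 27^1≡27, 27^2≡87, 27^4≡79, 27^8≡35, 27^16≡48, 27^32≡57, 27^64≡39
27^64 ≡ 39 (mod 107)
4·39 = 156 ≡ 49 (mod 107)
42 ≠ 49; the check fails.

fails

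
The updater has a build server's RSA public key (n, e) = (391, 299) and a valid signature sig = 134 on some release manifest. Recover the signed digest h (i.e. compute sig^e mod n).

Squares mod 391: sig^1≡134, sig^2≡361, sig^4≡118, sig^8≡239, sig^16≡35, sig^32≡52, sig^64≡358, sig^128≡307, sig^256≡18
299 = 256 + 32 + 8 + 2 + 1, so sig^299 ≡ 18·52·239·361·134 ≡ 145 (mod 391)

145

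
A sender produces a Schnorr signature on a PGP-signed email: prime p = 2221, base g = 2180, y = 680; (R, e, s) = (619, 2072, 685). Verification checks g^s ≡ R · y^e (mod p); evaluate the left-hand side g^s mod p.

2180^2 = 4752400 ≡ 1681
2180^4 ≡ 1681^2 = 2825761 ≡ 649
2180^8 ≡ 649^2 = 421201 ≡ 1432
2180^16 ≡ 1432^2 = 2050624 ≡ 641
2180^32 ≡ 641^2 = 410881 ≡ 2217
2180^64 ≡ 2217^2 = 4915089 ≡ 16
2180^128 ≡ 16^2 = 256
2180^256 ≡ 256^2 = 65536 ≡ 1127
2180^512 ≡ 1127^2 = 1270129 ≡ 1938
685 = 512 + 128 + 32 + 8 + 4 + 1, so 2180^685 ≡ 1938·256·2217·1432·649·2180 ≡ 809 (mod 2221)

809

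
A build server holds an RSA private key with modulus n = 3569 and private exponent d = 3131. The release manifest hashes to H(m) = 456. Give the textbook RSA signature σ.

2119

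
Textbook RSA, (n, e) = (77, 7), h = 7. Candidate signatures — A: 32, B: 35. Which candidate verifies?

Candidate A: 32^2 = 1024 ≡ 23; 32^4 ≡ 23^2 = 529 ≡ 67; 7 = 4 + 2 + 1, so 32^7 ≡ 67·23·32 ≡ 32 (mod 77)
Candidate B: 35^2 = 1225 ≡ 70; 35^4 ≡ 70^2 = 4900 ≡ 49; 7 = 4 + 2 + 1, so 35^7 ≡ 49·70·35 ≡ 7 (mod 77)
  → matches h = 7

B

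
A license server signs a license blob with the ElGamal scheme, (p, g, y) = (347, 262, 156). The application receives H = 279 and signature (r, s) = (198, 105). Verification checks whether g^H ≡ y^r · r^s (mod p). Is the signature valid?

valid

Left side g^H mod p:
Squares mod 347: 262^1≡262, 262^2≡285, 262^4≡27, 262^8≡35, 262^16≡184, 262^32≡197, 262^64≡292, 262^128≡249, 262^256≡235
279 = 256 + 16 + 4 + 2 + 1, so 262^279 ≡ 235·184·27·285·262 ≡ 76 (mod 347)
Right side y^r · r^s mod p:
Squares mod 347: 156^1≡156, 156^2≡46, 156^4≡34, 156^8≡115, 156^16≡39, 156^32≡133, 156^64≡339, 156^128≡64
198 = 128 + 64 + 4 + 2, so 156^198 ≡ 64·339·34·46 ≡ 108 (mod 347)
Squares mod 347: 198^1≡198, 198^2≡340, 198^4≡49, 198^8≡319, 198^16≡90, 198^32≡119, 198^64≡281
105 = 64 + 32 + 8 + 1, so 198^105 ≡ 281·119·319·198 ≡ 322 (mod 347)
108·322 = 34776 ≡ 76 (mod 347)
76 ≡ 76 (mod 347), so the signature is genuine.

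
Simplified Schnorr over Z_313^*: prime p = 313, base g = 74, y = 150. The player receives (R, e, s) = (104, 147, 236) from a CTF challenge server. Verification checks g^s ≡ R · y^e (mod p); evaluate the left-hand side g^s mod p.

194

74^236 mod 313 = 194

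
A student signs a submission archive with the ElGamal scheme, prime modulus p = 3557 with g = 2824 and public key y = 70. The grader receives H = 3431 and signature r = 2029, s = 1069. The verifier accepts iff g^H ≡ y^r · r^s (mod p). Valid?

Left side g^H mod p:
2824^2 = 7974976 ≡ 182
2824^4 ≡ 182^2 = 33124 ≡ 1111
2824^8 ≡ 1111^2 = 1234321 ≡ 42
2824^16 ≡ 42^2 = 1764
2824^32 ≡ 1764^2 = 3111696 ≡ 2878
2824^64 ≡ 2878^2 = 8282884 ≡ 2188
2824^128 ≡ 2188^2 = 4787344 ≡ 3179
2824^256 ≡ 3179^2 = 10106041 ≡ 604
2824^512 ≡ 604^2 = 364816 ≡ 2002
2824^1024 ≡ 2002^2 = 4008004 ≡ 2822
2824^2048 ≡ 2822^2 = 7963684 ≡ 3118
3431 = 2048 + 1024 + 256 + 64 + 32 + 4 + 2 + 1, so 2824^3431 ≡ 3118·2822·604·2188·2878·1111·182·2824 ≡ 2856 (mod 3557)
Right side y^r · r^s mod p:
70^2 = 4900 ≡ 1343
70^4 ≡ 1343^2 = 1803649 ≡ 250
70^8 ≡ 250^2 = 62500 ≡ 2031
70^16 ≡ 2031^2 = 4124961 ≡ 2398
70^32 ≡ 2398^2 = 5750404 ≡ 2292
70^64 ≡ 2292^2 = 5253264 ≡ 3132
70^128 ≡ 3132^2 = 9809424 ≡ 2775
70^256 ≡ 2775^2 = 7700625 ≡ 3277
70^512 ≡ 3277^2 = 10738729 ≡ 146
70^1024 ≡ 146^2 = 21316 ≡ 3531
2029 = 1024 + 512 + 256 + 128 + 64 + 32 + 8 + 4 + 1, so 70^2029 ≡ 3531·146·3277·2775·3132·2292·2031·250·70 ≡ 313 (mod 3557)
2029^2 = 4116841 ≡ 1392
2029^4 ≡ 1392^2 = 1937664 ≡ 2656
2029^8 ≡ 2656^2 = 7054336 ≡ 805
2029^16 ≡ 805^2 = 648025 ≡ 651
2029^32 ≡ 651^2 = 423801 ≡ 518
2029^64 ≡ 518^2 = 268324 ≡ 1549
2029^128 ≡ 1549^2 = 2399401 ≡ 1983
2029^256 ≡ 1983^2 = 3932289 ≡ 1804
2029^512 ≡ 1804^2 = 3254416 ≡ 3318
2029^1024 ≡ 3318^2 = 11009124 ≡ 209
1069 = 1024 + 32 + 8 + 4 + 1, so 2029^1069 ≡ 209·518·805·2656·2029 ≡ 1877 (mod 3557)
313·1877 = 587501 ≡ 596 (mod 3557)
2856 ≠ 596, so verification fails.

no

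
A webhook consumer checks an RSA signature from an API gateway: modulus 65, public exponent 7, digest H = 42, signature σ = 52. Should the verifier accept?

reject

σ^7 mod 65 = 13
13 ≠ 42, so verification fails.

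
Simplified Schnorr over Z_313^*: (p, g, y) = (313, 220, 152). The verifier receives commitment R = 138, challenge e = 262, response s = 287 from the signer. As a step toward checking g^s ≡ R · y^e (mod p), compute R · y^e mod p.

152^262 mod 313 = 255
R · y^e ≡ 138·255 = 35190 ≡ 134 (mod 313)

134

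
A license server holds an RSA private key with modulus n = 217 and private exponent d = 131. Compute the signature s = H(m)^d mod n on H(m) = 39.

163

(H(m))^131 mod 217 = 163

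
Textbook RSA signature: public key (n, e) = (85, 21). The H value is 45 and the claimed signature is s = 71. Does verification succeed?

fails

s^2 ≡ 71^2 = 5041 ≡ 26
s^4 ≡ 26^2 = 676 ≡ 81
s^8 ≡ 81^2 = 6561 ≡ 16
s^16 ≡ 16^2 = 256 ≡ 1
21 = 16 + 4 + 1, so s^21 ≡ 1·81·71 ≡ 56 (mod 85)
s^21 mod 85 = 56, but H = 45.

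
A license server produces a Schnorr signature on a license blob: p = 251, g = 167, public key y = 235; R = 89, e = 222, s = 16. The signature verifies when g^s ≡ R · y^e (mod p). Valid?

g^s mod p:
167^2 = 27889 ≡ 28
167^4 ≡ 28^2 = 784 ≡ 31
167^8 ≡ 31^2 = 961 ≡ 208
167^16 ≡ 208^2 = 43264 ≡ 92
R · y^e mod p:
235^2 = 55225 ≡ 5
235^4 ≡ 5^2 = 25
235^8 ≡ 25^2 = 625 ≡ 123
235^16 ≡ 123^2 = 15129 ≡ 69
235^32 ≡ 69^2 = 4761 ≡ 243
235^64 ≡ 243^2 = 59049 ≡ 64
235^128 ≡ 64^2 = 4096 ≡ 80
222 = 128 + 64 + 16 + 8 + 4 + 2, so 235^222 ≡ 80·64·69·123·25·5 ≡ 91 (mod 251)
89·91 = 8099 ≡ 67 (mod 251)
92 ≠ 67; the check fails.

no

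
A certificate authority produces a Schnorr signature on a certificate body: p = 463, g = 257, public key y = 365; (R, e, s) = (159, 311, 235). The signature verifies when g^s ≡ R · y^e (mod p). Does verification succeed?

g^s mod p:
Squares mod 463: 257^1≡257, 257^2≡303, 257^4≡135, 257^8≡168, 257^16≡444, 257^32≡361, 257^64≡218, 257^128≡298
235 = 128 + 64 + 32 + 8 + 2 + 1, so 257^235 ≡ 298·218·361·168·303·257 ≡ 328 (mod 463)
R · y^e mod p:
Squares mod 463: 365^1≡365, 365^2≡344, 365^4≡271, 365^8≡287, 365^16≡418, 365^32≡173, 365^64≡297, 365^128≡239, 365^256≡172
311 = 256 + 32 + 16 + 4 + 2 + 1, so 365^311 ≡ 172·173·418·271·344·365 ≡ 401 (mod 463)
159·401 = 63759 ≡ 328 (mod 463)
328 ≡ 328 (mod 463); signature holds.

passes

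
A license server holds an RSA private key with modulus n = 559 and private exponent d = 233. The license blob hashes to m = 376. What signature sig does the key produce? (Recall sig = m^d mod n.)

51

m^2 ≡ 376^2 = 141376 ≡ 508
m^4 ≡ 508^2 = 258064 ≡ 365
m^8 ≡ 365^2 = 133225 ≡ 183
m^16 ≡ 183^2 = 33489 ≡ 508
m^32 ≡ 508^2 = 258064 ≡ 365
m^64 ≡ 365^2 = 133225 ≡ 183
m^128 ≡ 183^2 = 33489 ≡ 508
233 = 128 + 64 + 32 + 8 + 1, so m^233 ≡ 508·183·365·183·376 ≡ 51 (mod 559)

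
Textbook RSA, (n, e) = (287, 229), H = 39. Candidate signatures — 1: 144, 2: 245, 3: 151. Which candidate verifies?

1

Candidate 1: Squares mod 287: 144^1≡144, 144^2≡72, 144^4≡18, 144^8≡37, 144^16≡221, 144^32≡51, 144^64≡18, 144^128≡37; 229 = 128 + 64 + 32 + 4 + 1, so 144^229 ≡ 37·18·51·18·144 ≡ 39 (mod 287)
  → matches H = 39
Candidate 2: Squares mod 287: 245^1≡245, 245^2≡42, 245^4≡42, 245^8≡42, 245^16≡42, 245^32≡42, 245^64≡42, 245^128≡42; 229 = 128 + 64 + 32 + 4 + 1, so 245^229 ≡ 42·42·42·42·245 ≡ 245 (mod 287)
Candidate 3: Squares mod 287: 151^1≡151, 151^2≡128, 151^4≡25, 151^8≡51, 151^16≡18, 151^32≡37, 151^64≡221, 151^128≡51; 229 = 128 + 64 + 32 + 4 + 1, so 151^229 ≡ 51·221·37·25·151 ≡ 130 (mod 287)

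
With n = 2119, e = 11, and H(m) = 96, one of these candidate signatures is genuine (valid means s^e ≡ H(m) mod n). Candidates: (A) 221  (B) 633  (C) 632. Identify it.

C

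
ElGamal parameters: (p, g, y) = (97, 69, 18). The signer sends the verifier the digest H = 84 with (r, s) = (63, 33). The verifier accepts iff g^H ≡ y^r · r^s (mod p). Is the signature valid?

invalid

Left side g^H mod p:
69^2 = 4761 ≡ 8
69^4 ≡ 8^2 = 64
69^8 ≡ 64^2 = 4096 ≡ 22
69^16 ≡ 22^2 = 484 ≡ 96
69^32 ≡ 96^2 = 9216 ≡ 1
69^64 ≡ 1^2 = 1
84 = 64 + 16 + 4, so 69^84 ≡ 1·96·64 ≡ 33 (mod 97)
Right side y^r · r^s mod p:
18^2 = 324 ≡ 33
18^4 ≡ 33^2 = 1089 ≡ 22
18^8 ≡ 22^2 = 484 ≡ 96
18^16 ≡ 96^2 = 9216 ≡ 1
18^32 ≡ 1^2 = 1
63 = 32 + 16 + 8 + 4 + 2 + 1, so 18^63 ≡ 1·1·96·22·33·18 ≡ 27 (mod 97)
63^2 = 3969 ≡ 89
63^4 ≡ 89^2 = 7921 ≡ 64
63^8 ≡ 64^2 = 4096 ≡ 22
63^16 ≡ 22^2 = 484 ≡ 96
63^32 ≡ 96^2 = 9216 ≡ 1
33 = 32 + 1, so 63^33 ≡ 1·63 ≡ 63 (mod 97)
27·63 = 1701 ≡ 52 (mod 97)
33 ≠ 52, so verification fails.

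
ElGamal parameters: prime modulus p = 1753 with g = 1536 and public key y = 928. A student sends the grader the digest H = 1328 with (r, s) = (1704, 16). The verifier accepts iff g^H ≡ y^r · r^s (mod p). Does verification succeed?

passes

Left side g^H mod p:
1536^1328 mod 1753 = 1744
Right side y^r · r^s mod p:
928^1704 mod 1753 = 876
1704^16 mod 1753 = 18
876·18 = 15768 ≡ 1744 (mod 1753)
1744 ≡ 1744 (mod 1753), so the signature is genuine.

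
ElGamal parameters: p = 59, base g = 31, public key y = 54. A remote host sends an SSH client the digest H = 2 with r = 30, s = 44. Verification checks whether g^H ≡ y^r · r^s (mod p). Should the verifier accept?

Left side g^H mod p:
31^2 = 961 ≡ 17
Right side y^r · r^s mod p:
54^2 = 2916 ≡ 25
54^4 ≡ 25^2 = 625 ≡ 35
54^8 ≡ 35^2 = 1225 ≡ 45
54^16 ≡ 45^2 = 2025 ≡ 19
30 = 16 + 8 + 4 + 2, so 54^30 ≡ 19·45·35·25 ≡ 5 (mod 59)
30^2 = 900 ≡ 15
30^4 ≡ 15^2 = 225 ≡ 48
30^8 ≡ 48^2 = 2304 ≡ 3
30^16 ≡ 3^2 = 9
30^32 ≡ 9^2 = 81 ≡ 22
44 = 32 + 8 + 4, so 30^44 ≡ 22·3·48 ≡ 41 (mod 59)
5·41 = 205 ≡ 28 (mod 59)
17 ≠ 28, so verification fails.

reject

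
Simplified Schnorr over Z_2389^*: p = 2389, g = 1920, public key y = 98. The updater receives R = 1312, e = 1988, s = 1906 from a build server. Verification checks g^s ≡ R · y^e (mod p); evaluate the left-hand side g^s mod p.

2137

Squares mod 2389: 1920^1≡1920, 1920^2≡173, 1920^4≡1261, 1920^8≡1436, 1920^16≡389, 1920^32≡814, 1920^64≡843, 1920^128≡1116, 1920^256≡787, 1920^512≡618, 1920^1024≡2073
1906 = 1024 + 512 + 256 + 64 + 32 + 16 + 2, so 1920^1906 ≡ 2073·618·787·843·814·389·173 ≡ 2137 (mod 2389)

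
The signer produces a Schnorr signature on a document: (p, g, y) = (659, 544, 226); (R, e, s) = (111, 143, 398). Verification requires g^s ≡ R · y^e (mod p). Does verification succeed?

passes

g^s mod p:
Squares mod 659: 544^1≡544, 544^2≡45, 544^4≡48, 544^8≡327, 544^16≡171, 544^32≡245, 544^64≡56, 544^128≡500, 544^256≡239
398 = 256 + 128 + 8 + 4 + 2, so 544^398 ≡ 239·500·327·48·45 ≡ 49 (mod 659)
R · y^e mod p:
Squares mod 659: 226^1≡226, 226^2≡333, 226^4≡177, 226^8≡356, 226^16≡208, 226^32≡429, 226^64≡180, 226^128≡109
143 = 128 + 8 + 4 + 2 + 1, so 226^143 ≡ 109·356·177·333·226 ≡ 42 (mod 659)
111·42 = 4662 ≡ 49 (mod 659)
49 ≡ 49 (mod 659); signature holds.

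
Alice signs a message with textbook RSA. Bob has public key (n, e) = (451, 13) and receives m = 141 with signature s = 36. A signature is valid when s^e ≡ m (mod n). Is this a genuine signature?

forged

Squares mod 451: s^1≡36, s^2≡394, s^4≡92, s^8≡346
13 = 8 + 4 + 1, so s^13 ≡ 346·92·36 ≡ 412 (mod 451)
412 ≠ 141, so verification fails.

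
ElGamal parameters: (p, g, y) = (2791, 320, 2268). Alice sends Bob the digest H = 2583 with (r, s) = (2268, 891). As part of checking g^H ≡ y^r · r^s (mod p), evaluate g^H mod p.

457

320^2 = 102400 ≡ 1924
320^4 ≡ 1924^2 = 3701776 ≡ 910
320^8 ≡ 910^2 = 828100 ≡ 1964
320^16 ≡ 1964^2 = 3857296 ≡ 134
320^32 ≡ 134^2 = 17956 ≡ 1210
320^64 ≡ 1210^2 = 1464100 ≡ 1616
320^128 ≡ 1616^2 = 2611456 ≡ 1871
320^256 ≡ 1871^2 = 3500641 ≡ 727
320^512 ≡ 727^2 = 528529 ≡ 1030
320^1024 ≡ 1030^2 = 1060900 ≡ 320
320^2048 ≡ 320^2 = 102400 ≡ 1924
2583 = 2048 + 512 + 16 + 4 + 2 + 1, so 320^2583 ≡ 1924·1030·134·910·1924·320 ≡ 457 (mod 2791)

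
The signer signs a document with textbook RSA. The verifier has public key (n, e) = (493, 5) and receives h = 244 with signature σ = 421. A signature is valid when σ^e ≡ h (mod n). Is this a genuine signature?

forged

σ^2 ≡ 421^2 = 177241 ≡ 254
σ^4 ≡ 254^2 = 64516 ≡ 426
5 = 4 + 1, so σ^5 ≡ 426·421 ≡ 387 (mod 493)
The recovered value 387 does not match the digest 244.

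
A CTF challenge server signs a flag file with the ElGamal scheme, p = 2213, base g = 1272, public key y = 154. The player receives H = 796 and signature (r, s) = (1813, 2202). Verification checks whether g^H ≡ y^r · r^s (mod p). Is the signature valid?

valid

Left side g^H mod p:
1272^2 = 1617984 ≡ 281
1272^4 ≡ 281^2 = 78961 ≡ 1506
1272^8 ≡ 1506^2 = 2268036 ≡ 1924
1272^16 ≡ 1924^2 = 3701776 ≡ 1640
1272^32 ≡ 1640^2 = 2689600 ≡ 805
1272^64 ≡ 805^2 = 648025 ≡ 1829
1272^128 ≡ 1829^2 = 3345241 ≡ 1398
1272^256 ≡ 1398^2 = 1954404 ≡ 325
1272^512 ≡ 325^2 = 105625 ≡ 1614
796 = 512 + 256 + 16 + 8 + 4, so 1272^796 ≡ 1614·325·1640·1924·1506 ≡ 1258 (mod 2213)
Right side y^r · r^s mod p:
154^2 = 23716 ≡ 1586
154^4 ≡ 1586^2 = 2515396 ≡ 1428
154^8 ≡ 1428^2 = 2039184 ≡ 1011
154^16 ≡ 1011^2 = 1022121 ≡ 1928
154^32 ≡ 1928^2 = 3717184 ≡ 1557
154^64 ≡ 1557^2 = 2424249 ≡ 1014
154^128 ≡ 1014^2 = 1028196 ≡ 1364
154^256 ≡ 1364^2 = 1860496 ≡ 1576
154^512 ≡ 1576^2 = 2483776 ≡ 790
154^1024 ≡ 790^2 = 624100 ≡ 34
1813 = 1024 + 512 + 256 + 16 + 4 + 1, so 154^1813 ≡ 34·790·1576·1928·1428·154 ≡ 211 (mod 2213)
1813^2 = 3286969 ≡ 664
1813^4 ≡ 664^2 = 440896 ≡ 509
1813^8 ≡ 509^2 = 259081 ≡ 160
1813^16 ≡ 160^2 = 25600 ≡ 1257
1813^32 ≡ 1257^2 = 1580049 ≡ 2180
1813^64 ≡ 2180^2 = 4752400 ≡ 1089
1813^128 ≡ 1089^2 = 1185921 ≡ 1966
1813^256 ≡ 1966^2 = 3865156 ≡ 1258
1813^512 ≡ 1258^2 = 1582564 ≡ 269
1813^1024 ≡ 269^2 = 72361 ≡ 1545
1813^2048 ≡ 1545^2 = 2387025 ≡ 1411
2202 = 2048 + 128 + 16 + 8 + 2, so 1813^2202 ≡ 1411·1966·1257·160·664 ≡ 415 (mod 2213)
211·415 = 87565 ≡ 1258 (mod 2213)
1258 ≡ 1258 (mod 2213), so the signature is genuine.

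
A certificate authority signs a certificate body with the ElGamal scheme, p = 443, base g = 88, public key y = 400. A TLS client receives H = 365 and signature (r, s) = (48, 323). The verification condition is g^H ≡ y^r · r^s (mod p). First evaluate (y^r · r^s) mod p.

400^2 = 160000 ≡ 77
400^4 ≡ 77^2 = 5929 ≡ 170
400^8 ≡ 170^2 = 28900 ≡ 105
400^16 ≡ 105^2 = 11025 ≡ 393
400^32 ≡ 393^2 = 154449 ≡ 285
48 = 32 + 16, so 400^48 ≡ 285·393 ≡ 369 (mod 443)
48^2 = 2304 ≡ 89
48^4 ≡ 89^2 = 7921 ≡ 390
48^8 ≡ 390^2 = 152100 ≡ 151
48^16 ≡ 151^2 = 22801 ≡ 208
48^32 ≡ 208^2 = 43264 ≡ 293
48^64 ≡ 293^2 = 85849 ≡ 350
48^128 ≡ 350^2 = 122500 ≡ 232
48^256 ≡ 232^2 = 53824 ≡ 221
323 = 256 + 64 + 2 + 1, so 48^323 ≡ 221·350·89·48 ≡ 184 (mod 443)
y^r · r^s ≡ 369·184 = 67896 ≡ 117 (mod 443)

117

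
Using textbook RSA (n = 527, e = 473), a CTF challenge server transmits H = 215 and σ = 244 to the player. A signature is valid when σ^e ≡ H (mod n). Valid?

yes

σ^2 ≡ 244^2 = 59536 ≡ 512
σ^4 ≡ 512^2 = 262144 ≡ 225
σ^8 ≡ 225^2 = 50625 ≡ 33
σ^16 ≡ 33^2 = 1089 ≡ 35
σ^32 ≡ 35^2 = 1225 ≡ 171
σ^64 ≡ 171^2 = 29241 ≡ 256
σ^128 ≡ 256^2 = 65536 ≡ 188
σ^256 ≡ 188^2 = 35344 ≡ 35
473 = 256 + 128 + 64 + 16 + 8 + 1, so σ^473 ≡ 35·188·256·35·33·244 ≡ 215 (mod 527)
σ^473 mod 527 = 215 matches H.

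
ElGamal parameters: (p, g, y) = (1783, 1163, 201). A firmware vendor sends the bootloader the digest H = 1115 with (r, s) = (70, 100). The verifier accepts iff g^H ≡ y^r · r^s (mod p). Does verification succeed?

Left side g^H mod p:
Squares mod 1783: 1163^1≡1163, 1163^2≡1055, 1163^4≡433, 1163^8≡274, 1163^16≡190, 1163^32≡440, 1163^64≡1036, 1163^128≡1713, 1163^256≡1334, 1163^512≡122, 1163^1024≡620
1115 = 1024 + 64 + 16 + 8 + 2 + 1, so 1163^1115 ≡ 620·1036·190·274·1055·1163 ≡ 232 (mod 1783)
Right side y^r · r^s mod p:
Squares mod 1783: 201^1≡201, 201^2≡1175, 201^4≡583, 201^8≡1119, 201^16≡495, 201^32≡754, 201^64≡1522
70 = 64 + 4 + 2, so 201^70 ≡ 1522·583·1175 ≡ 583 (mod 1783)
Squares mod 1783: 70^1≡70, 70^2≡1334, 70^4≡122, 70^8≡620, 70^16≡1055, 70^32≡433, 70^64≡274
100 = 64 + 32 + 4, so 70^100 ≡ 274·433·122 ≡ 1713 (mod 1783)
583·1713 = 998679 ≡ 199 (mod 1783)
232 ≠ 199, so verification fails.

fails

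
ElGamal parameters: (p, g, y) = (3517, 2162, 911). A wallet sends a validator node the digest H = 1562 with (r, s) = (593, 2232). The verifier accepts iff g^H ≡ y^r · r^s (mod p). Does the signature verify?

verifies

Left side g^H mod p:
2162^2 = 4674244 ≡ 151
2162^4 ≡ 151^2 = 22801 ≡ 1699
2162^8 ≡ 1699^2 = 2886601 ≡ 2661
2162^16 ≡ 2661^2 = 7080921 ≡ 1200
2162^32 ≡ 1200^2 = 1440000 ≡ 1547
2162^64 ≡ 1547^2 = 2393209 ≡ 1649
2162^128 ≡ 1649^2 = 2719201 ≡ 560
2162^256 ≡ 560^2 = 313600 ≡ 587
2162^512 ≡ 587^2 = 344569 ≡ 3420
2162^1024 ≡ 3420^2 = 11696400 ≡ 2375
1562 = 1024 + 512 + 16 + 8 + 2, so 2162^1562 ≡ 2375·3420·1200·2661·151 ≡ 1842 (mod 3517)
Right side y^r · r^s mod p:
911^2 = 829921 ≡ 3426
911^4 ≡ 3426^2 = 11737476 ≡ 1247
911^8 ≡ 1247^2 = 1555009 ≡ 495
911^16 ≡ 495^2 = 245025 ≡ 2352
911^32 ≡ 2352^2 = 5531904 ≡ 3180
911^64 ≡ 3180^2 = 10112400 ≡ 1025
911^128 ≡ 1025^2 = 1050625 ≡ 2559
911^256 ≡ 2559^2 = 6548481 ≡ 3344
911^512 ≡ 3344^2 = 11182336 ≡ 1793
593 = 512 + 64 + 16 + 1, so 911^593 ≡ 1793·1025·2352·911 ≡ 1151 (mod 3517)
593^2 = 351649 ≡ 3466
593^4 ≡ 3466^2 = 12013156 ≡ 2601
593^8 ≡ 2601^2 = 6765201 ≡ 2010
593^16 ≡ 2010^2 = 4040100 ≡ 2584
593^32 ≡ 2584^2 = 6677056 ≡ 1790
593^64 ≡ 1790^2 = 3204100 ≡ 113
593^128 ≡ 113^2 = 12769 ≡ 2218
593^256 ≡ 2218^2 = 4919524 ≡ 2758
593^512 ≡ 2758^2 = 7606564 ≡ 2810
593^1024 ≡ 2810^2 = 7896100 ≡ 435
593^2048 ≡ 435^2 = 189225 ≡ 2824
2232 = 2048 + 128 + 32 + 16 + 8, so 593^2232 ≡ 2824·2218·1790·2584·2010 ≡ 683 (mod 3517)
1151·683 = 786133 ≡ 1842 (mod 3517)
1842 ≡ 1842 (mod 3517), so the signature is genuine.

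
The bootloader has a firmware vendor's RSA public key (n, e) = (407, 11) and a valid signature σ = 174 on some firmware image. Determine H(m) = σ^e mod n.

σ^11 mod 407 = 306

306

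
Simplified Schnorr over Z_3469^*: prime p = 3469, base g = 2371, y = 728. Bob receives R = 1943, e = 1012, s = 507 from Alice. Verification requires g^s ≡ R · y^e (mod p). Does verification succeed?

g^s mod p:
Squares mod 3469: 2371^1≡2371, 2371^2≡1861, 2371^4≡1259, 2371^8≡3217, 2371^16≡1062, 2371^32≡419, 2371^64≡2111, 2371^128≡2125, 2371^256≡2456
507 = 256 + 128 + 64 + 32 + 16 + 8 + 2 + 1, so 2371^507 ≡ 2456·2125·2111·419·1062·3217·1861·2371 ≡ 2108 (mod 3469)
R · y^e mod p:
Squares mod 3469: 728^1≡728, 728^2≡2696, 728^4≡861, 728^8≡2424, 728^16≡2759, 728^32≡1095, 728^64≡2220, 728^128≡2420, 728^256≡728, 728^512≡2696
1012 = 512 + 256 + 128 + 64 + 32 + 16 + 4, so 728^1012 ≡ 2696·728·2420·2220·1095·2759·861 ≡ 2420 (mod 3469)
1943·2420 = 4702060 ≡ 1565 (mod 3469)
2108 ≠ 1565; the check fails.

fails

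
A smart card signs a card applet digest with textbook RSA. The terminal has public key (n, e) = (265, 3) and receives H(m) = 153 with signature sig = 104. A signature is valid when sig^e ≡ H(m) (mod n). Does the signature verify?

sig^2 ≡ 104^2 = 10816 ≡ 216
3 = 2 + 1, so sig^3 ≡ 216·104 ≡ 204 (mod 265)
sig^3 mod 265 = 204, but H(m) = 153.

does not verify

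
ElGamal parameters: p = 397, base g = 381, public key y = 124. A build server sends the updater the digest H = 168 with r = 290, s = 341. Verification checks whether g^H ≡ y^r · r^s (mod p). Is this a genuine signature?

forged

Left side g^H mod p:
381^2 = 145161 ≡ 256
381^4 ≡ 256^2 = 65536 ≡ 31
381^8 ≡ 31^2 = 961 ≡ 167
381^16 ≡ 167^2 = 27889 ≡ 99
381^32 ≡ 99^2 = 9801 ≡ 273
381^64 ≡ 273^2 = 74529 ≡ 290
381^128 ≡ 290^2 = 84100 ≡ 333
168 = 128 + 32 + 8, so 381^168 ≡ 333·273·167 ≡ 126 (mod 397)
Right side y^r · r^s mod p:
124^2 = 15376 ≡ 290
124^4 ≡ 290^2 = 84100 ≡ 333
124^8 ≡ 333^2 = 110889 ≡ 126
124^16 ≡ 126^2 = 15876 ≡ 393
124^32 ≡ 393^2 = 154449 ≡ 16
124^64 ≡ 16^2 = 256
124^128 ≡ 256^2 = 65536 ≡ 31
124^256 ≡ 31^2 = 961 ≡ 167
290 = 256 + 32 + 2, so 124^290 ≡ 167·16·290 ≡ 333 (mod 397)
290^2 = 84100 ≡ 333
290^4 ≡ 333^2 = 110889 ≡ 126
290^8 ≡ 126^2 = 15876 ≡ 393
290^16 ≡ 393^2 = 154449 ≡ 16
290^32 ≡ 16^2 = 256
290^64 ≡ 256^2 = 65536 ≡ 31
290^128 ≡ 31^2 = 961 ≡ 167
290^256 ≡ 167^2 = 27889 ≡ 99
341 = 256 + 64 + 16 + 4 + 1, so 290^341 ≡ 99·31·16·126·290 ≡ 1 (mod 397)
333·1 = 333 ≡ 333 (mod 397)
126 ≠ 333, so verification fails.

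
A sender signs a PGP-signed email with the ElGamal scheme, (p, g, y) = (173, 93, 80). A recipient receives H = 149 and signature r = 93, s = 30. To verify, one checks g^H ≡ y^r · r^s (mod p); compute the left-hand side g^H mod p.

93^2 = 8649 ≡ 172
93^4 ≡ 172^2 = 29584 ≡ 1
93^8 ≡ 1^2 = 1
93^16 ≡ 1^2 = 1
93^32 ≡ 1^2 = 1
93^64 ≡ 1^2 = 1
93^128 ≡ 1^2 = 1
149 = 128 + 16 + 4 + 1, so 93^149 ≡ 1·1·1·93 ≡ 93 (mod 173)

93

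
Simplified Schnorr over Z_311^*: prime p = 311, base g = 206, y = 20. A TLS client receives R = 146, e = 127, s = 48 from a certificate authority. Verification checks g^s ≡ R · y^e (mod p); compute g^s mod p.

195

Squares mod 311: 206^1≡206, 206^2≡140, 206^4≡7, 206^8≡49, 206^16≡224, 206^32≡105
48 = 32 + 16, so 206^48 ≡ 105·224 ≡ 195 (mod 311)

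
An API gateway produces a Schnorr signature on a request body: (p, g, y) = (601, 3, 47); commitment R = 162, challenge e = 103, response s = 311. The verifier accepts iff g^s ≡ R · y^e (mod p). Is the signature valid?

invalid

g^s mod p:
3^2 = 9
3^4 ≡ 9^2 = 81
3^8 ≡ 81^2 = 6561 ≡ 551
3^16 ≡ 551^2 = 303601 ≡ 96
3^32 ≡ 96^2 = 9216 ≡ 201
3^64 ≡ 201^2 = 40401 ≡ 134
3^128 ≡ 134^2 = 17956 ≡ 527
3^256 ≡ 527^2 = 277729 ≡ 67
311 = 256 + 32 + 16 + 4 + 2 + 1, so 3^311 ≡ 67·201·96·81·9·3 ≡ 453 (mod 601)
R · y^e mod p:
47^2 = 2209 ≡ 406
47^4 ≡ 406^2 = 164836 ≡ 162
47^8 ≡ 162^2 = 26244 ≡ 401
47^16 ≡ 401^2 = 160801 ≡ 334
47^32 ≡ 334^2 = 111556 ≡ 371
47^64 ≡ 371^2 = 137641 ≡ 12
103 = 64 + 32 + 4 + 2 + 1, so 47^103 ≡ 12·371·162·406·47 ≡ 6 (mod 601)
162·6 = 972 ≡ 371 (mod 601)
453 ≠ 371; the check fails.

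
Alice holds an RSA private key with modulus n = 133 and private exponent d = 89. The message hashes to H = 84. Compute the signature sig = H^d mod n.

126

Squares mod 133: H^1≡84, H^2≡7, H^4≡49, H^8≡7, H^16≡49, H^32≡7, H^64≡49
89 = 64 + 16 + 8 + 1, so H^89 ≡ 49·49·7·84 ≡ 126 (mod 133)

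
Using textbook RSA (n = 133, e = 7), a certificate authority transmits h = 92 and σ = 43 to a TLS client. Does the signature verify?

Squares mod 133: σ^1≡43, σ^2≡120, σ^4≡36
7 = 4 + 2 + 1, so σ^7 ≡ 36·120·43 ≡ 92 (mod 133)
92 = h, so the signature checks out.

verifies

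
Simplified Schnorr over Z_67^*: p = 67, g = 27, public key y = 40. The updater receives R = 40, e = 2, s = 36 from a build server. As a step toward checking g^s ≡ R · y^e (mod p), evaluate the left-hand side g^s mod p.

15

27^2 = 729 ≡ 59
27^4 ≡ 59^2 = 3481 ≡ 64
27^8 ≡ 64^2 = 4096 ≡ 9
27^16 ≡ 9^2 = 81 ≡ 14
27^32 ≡ 14^2 = 196 ≡ 62
36 = 32 + 4, so 27^36 ≡ 62·64 ≡ 15 (mod 67)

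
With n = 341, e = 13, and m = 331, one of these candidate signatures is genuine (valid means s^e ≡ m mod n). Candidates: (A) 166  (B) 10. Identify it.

A

Candidate A: Squares mod 341: 166^1≡166, 166^2≡276, 166^4≡133, 166^8≡298; 13 = 8 + 4 + 1, so 166^13 ≡ 298·133·166 ≡ 331 (mod 341)
  → matches m = 331
Candidate B: Squares mod 341: 10^1≡10, 10^2≡100, 10^4≡111, 10^8≡45; 13 = 8 + 4 + 1, so 10^13 ≡ 45·111·10 ≡ 164 (mod 341)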